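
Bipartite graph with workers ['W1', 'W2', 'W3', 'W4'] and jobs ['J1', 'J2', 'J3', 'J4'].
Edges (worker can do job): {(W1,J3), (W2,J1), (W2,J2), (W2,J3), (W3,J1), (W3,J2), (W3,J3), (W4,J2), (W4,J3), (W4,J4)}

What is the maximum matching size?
Maximum matching size = 4

Maximum matching: {(W1,J3), (W2,J1), (W3,J2), (W4,J4)}
Size: 4

This assigns 4 workers to 4 distinct jobs.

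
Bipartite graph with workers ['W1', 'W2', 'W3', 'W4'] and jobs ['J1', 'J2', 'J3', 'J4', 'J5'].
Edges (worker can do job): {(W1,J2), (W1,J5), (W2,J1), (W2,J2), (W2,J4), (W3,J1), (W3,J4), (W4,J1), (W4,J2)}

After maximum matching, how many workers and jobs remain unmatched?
Unmatched: 0 workers, 1 jobs

Maximum matching size: 4
Workers: 4 total, 4 matched, 0 unmatched
Jobs: 5 total, 4 matched, 1 unmatched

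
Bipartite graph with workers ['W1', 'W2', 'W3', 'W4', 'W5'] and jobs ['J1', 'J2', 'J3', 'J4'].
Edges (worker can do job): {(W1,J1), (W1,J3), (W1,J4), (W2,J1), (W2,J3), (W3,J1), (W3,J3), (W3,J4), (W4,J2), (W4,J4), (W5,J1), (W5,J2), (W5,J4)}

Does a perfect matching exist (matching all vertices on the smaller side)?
Yes, perfect matching exists (size 4)

Perfect matching: {(W1,J3), (W3,J1), (W4,J4), (W5,J2)}
All 4 vertices on the smaller side are matched.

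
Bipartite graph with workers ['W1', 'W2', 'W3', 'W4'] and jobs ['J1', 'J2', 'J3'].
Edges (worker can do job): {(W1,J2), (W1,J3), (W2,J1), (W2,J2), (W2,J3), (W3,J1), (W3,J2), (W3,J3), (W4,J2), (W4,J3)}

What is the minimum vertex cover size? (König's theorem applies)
Minimum vertex cover size = 3

By König's theorem: in bipartite graphs,
min vertex cover = max matching = 3

Maximum matching has size 3, so minimum vertex cover also has size 3.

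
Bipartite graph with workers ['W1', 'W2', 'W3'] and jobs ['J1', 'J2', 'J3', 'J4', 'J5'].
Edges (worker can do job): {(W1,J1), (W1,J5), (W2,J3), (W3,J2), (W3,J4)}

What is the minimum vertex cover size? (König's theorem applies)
Minimum vertex cover size = 3

By König's theorem: in bipartite graphs,
min vertex cover = max matching = 3

Maximum matching has size 3, so minimum vertex cover also has size 3.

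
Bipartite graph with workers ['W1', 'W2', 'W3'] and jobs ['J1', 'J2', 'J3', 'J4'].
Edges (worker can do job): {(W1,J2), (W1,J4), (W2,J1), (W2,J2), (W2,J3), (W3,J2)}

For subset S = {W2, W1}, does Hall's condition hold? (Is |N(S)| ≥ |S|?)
Yes: |N(S)| = 4, |S| = 2

Subset S = {W2, W1}
Neighbors N(S) = {J1, J2, J3, J4}

|N(S)| = 4, |S| = 2
Hall's condition: |N(S)| ≥ |S| is satisfied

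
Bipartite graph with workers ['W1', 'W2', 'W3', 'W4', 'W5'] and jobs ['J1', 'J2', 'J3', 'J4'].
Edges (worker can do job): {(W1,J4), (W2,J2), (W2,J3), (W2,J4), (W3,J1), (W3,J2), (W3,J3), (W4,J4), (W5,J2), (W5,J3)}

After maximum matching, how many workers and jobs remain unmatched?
Unmatched: 1 workers, 0 jobs

Maximum matching size: 4
Workers: 5 total, 4 matched, 1 unmatched
Jobs: 4 total, 4 matched, 0 unmatched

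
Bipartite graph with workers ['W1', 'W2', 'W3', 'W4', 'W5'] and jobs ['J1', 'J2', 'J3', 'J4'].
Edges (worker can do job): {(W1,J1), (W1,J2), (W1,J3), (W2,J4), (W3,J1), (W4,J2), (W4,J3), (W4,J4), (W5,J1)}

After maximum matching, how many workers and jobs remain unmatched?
Unmatched: 1 workers, 0 jobs

Maximum matching size: 4
Workers: 5 total, 4 matched, 1 unmatched
Jobs: 4 total, 4 matched, 0 unmatched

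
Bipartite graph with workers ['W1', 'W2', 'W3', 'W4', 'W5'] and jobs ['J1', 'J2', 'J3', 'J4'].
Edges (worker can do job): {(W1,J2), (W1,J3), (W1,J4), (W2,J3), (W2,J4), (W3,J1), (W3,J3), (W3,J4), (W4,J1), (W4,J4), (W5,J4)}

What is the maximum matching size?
Maximum matching size = 4

Maximum matching: {(W1,J2), (W2,J3), (W3,J4), (W4,J1)}
Size: 4

This assigns 4 workers to 4 distinct jobs.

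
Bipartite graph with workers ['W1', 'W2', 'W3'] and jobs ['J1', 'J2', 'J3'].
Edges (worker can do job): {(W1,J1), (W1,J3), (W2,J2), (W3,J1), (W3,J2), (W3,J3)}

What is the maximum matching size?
Maximum matching size = 3

Maximum matching: {(W1,J1), (W2,J2), (W3,J3)}
Size: 3

This assigns 3 workers to 3 distinct jobs.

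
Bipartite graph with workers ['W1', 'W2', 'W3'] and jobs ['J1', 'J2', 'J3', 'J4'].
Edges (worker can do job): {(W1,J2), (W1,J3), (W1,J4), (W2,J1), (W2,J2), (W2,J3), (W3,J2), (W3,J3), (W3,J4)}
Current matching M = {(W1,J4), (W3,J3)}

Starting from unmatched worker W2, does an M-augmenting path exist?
Yes: W2 → J2

An M-augmenting path alternates non-matching / matching edges, starting and ending at unmatched vertices.
Path: W2 → J2
(J2 is unmatched in M, so the path is augmenting.)
Flipping edges along this path would increase |M| from 2 to 3.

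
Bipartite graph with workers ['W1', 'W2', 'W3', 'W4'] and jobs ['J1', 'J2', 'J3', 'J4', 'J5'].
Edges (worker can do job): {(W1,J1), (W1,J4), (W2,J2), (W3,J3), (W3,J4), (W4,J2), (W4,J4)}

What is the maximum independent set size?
Maximum independent set = 5

By König's theorem:
- Min vertex cover = Max matching = 4
- Max independent set = Total vertices - Min vertex cover
- Max independent set = 9 - 4 = 5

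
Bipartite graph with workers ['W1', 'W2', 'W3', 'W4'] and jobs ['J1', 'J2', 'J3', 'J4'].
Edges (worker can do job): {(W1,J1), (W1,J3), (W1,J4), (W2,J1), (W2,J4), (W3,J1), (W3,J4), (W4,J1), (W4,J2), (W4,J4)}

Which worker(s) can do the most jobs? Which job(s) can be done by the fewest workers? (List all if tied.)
Most versatile: W1, W4 (3 jobs); Least covered: J2, J3 (1 workers)

Worker degrees (jobs they can do): W1:3, W2:2, W3:2, W4:3
Job degrees (workers who can do it): J1:4, J2:1, J3:1, J4:4

Maximum worker degree is 3, achieved by: W1, W4
Minimum job degree is 1, achieved by: J2, J3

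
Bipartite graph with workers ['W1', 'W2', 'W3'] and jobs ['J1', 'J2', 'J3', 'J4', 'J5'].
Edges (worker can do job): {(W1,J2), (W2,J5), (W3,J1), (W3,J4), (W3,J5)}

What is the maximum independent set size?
Maximum independent set = 5

By König's theorem:
- Min vertex cover = Max matching = 3
- Max independent set = Total vertices - Min vertex cover
- Max independent set = 8 - 3 = 5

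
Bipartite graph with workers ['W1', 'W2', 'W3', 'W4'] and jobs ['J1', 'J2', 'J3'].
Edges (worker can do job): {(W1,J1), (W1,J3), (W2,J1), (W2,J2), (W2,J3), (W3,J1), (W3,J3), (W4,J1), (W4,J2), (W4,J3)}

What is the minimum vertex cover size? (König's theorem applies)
Minimum vertex cover size = 3

By König's theorem: in bipartite graphs,
min vertex cover = max matching = 3

Maximum matching has size 3, so minimum vertex cover also has size 3.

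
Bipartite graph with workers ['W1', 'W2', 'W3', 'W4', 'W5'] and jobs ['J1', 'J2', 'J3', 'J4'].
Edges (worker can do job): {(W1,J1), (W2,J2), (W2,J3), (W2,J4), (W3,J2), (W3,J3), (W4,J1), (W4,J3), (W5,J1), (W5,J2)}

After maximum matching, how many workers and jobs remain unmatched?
Unmatched: 1 workers, 0 jobs

Maximum matching size: 4
Workers: 5 total, 4 matched, 1 unmatched
Jobs: 4 total, 4 matched, 0 unmatched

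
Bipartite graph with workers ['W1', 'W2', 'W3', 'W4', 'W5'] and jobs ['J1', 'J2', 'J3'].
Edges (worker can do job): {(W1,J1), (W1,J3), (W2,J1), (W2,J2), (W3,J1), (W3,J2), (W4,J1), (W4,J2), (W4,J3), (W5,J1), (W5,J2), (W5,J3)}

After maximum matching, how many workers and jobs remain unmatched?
Unmatched: 2 workers, 0 jobs

Maximum matching size: 3
Workers: 5 total, 3 matched, 2 unmatched
Jobs: 3 total, 3 matched, 0 unmatched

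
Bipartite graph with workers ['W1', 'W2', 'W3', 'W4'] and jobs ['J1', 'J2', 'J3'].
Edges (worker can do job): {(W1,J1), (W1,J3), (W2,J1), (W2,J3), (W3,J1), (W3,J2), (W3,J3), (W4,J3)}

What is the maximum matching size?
Maximum matching size = 3

Maximum matching: {(W1,J1), (W3,J2), (W4,J3)}
Size: 3

This assigns 3 workers to 3 distinct jobs.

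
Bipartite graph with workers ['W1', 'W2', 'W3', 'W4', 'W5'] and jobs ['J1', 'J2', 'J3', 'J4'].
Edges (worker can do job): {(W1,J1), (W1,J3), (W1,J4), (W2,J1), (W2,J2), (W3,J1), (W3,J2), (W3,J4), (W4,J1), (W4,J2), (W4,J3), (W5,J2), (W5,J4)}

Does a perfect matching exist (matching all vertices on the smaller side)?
Yes, perfect matching exists (size 4)

Perfect matching: {(W1,J4), (W3,J1), (W4,J3), (W5,J2)}
All 4 vertices on the smaller side are matched.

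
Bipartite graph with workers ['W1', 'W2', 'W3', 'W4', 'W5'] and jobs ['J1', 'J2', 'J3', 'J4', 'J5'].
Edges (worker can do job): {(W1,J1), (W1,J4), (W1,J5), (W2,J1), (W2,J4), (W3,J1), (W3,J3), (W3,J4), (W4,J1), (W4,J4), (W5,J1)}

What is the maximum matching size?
Maximum matching size = 4

Maximum matching: {(W1,J5), (W3,J3), (W4,J4), (W5,J1)}
Size: 4

This assigns 4 workers to 4 distinct jobs.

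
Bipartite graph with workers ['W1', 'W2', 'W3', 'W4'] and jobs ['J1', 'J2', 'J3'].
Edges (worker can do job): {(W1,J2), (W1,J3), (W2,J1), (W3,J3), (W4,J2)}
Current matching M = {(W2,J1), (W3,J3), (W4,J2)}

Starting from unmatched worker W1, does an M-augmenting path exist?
No augmenting path from W1

Alternating search from W1 reaches jobs: {J2, J3}.
Every reachable job is already matched in M, and following those matched edges back to workers exposes no further unvisited jobs.
No M-augmenting path from W1 exists.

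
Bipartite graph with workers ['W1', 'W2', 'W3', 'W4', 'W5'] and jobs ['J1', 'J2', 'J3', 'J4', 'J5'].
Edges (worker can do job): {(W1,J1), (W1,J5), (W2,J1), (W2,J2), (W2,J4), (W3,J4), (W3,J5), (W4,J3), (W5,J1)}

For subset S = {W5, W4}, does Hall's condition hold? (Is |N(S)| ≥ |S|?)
Yes: |N(S)| = 2, |S| = 2

Subset S = {W5, W4}
Neighbors N(S) = {J1, J3}

|N(S)| = 2, |S| = 2
Hall's condition: |N(S)| ≥ |S| is satisfied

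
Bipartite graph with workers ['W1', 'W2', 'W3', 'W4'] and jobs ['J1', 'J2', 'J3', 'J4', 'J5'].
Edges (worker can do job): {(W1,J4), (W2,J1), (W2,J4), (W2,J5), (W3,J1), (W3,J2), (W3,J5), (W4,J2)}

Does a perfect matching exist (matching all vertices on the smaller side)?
Yes, perfect matching exists (size 4)

Perfect matching: {(W1,J4), (W2,J5), (W3,J1), (W4,J2)}
All 4 vertices on the smaller side are matched.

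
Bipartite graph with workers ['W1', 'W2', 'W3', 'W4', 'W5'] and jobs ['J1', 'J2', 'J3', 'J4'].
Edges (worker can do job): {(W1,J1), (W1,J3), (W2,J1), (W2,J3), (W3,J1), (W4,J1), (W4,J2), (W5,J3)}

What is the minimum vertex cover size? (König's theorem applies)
Minimum vertex cover size = 3

By König's theorem: in bipartite graphs,
min vertex cover = max matching = 3

Maximum matching has size 3, so minimum vertex cover also has size 3.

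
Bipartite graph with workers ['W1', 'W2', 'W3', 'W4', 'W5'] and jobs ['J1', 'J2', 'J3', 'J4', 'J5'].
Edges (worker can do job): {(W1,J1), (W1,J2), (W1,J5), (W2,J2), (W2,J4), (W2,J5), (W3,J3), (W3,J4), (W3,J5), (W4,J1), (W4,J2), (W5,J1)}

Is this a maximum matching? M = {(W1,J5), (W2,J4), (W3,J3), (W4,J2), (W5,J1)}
Yes, size 5 is maximum

Proposed matching has size 5.
Maximum matching size for this graph: 5.

This is a maximum matching.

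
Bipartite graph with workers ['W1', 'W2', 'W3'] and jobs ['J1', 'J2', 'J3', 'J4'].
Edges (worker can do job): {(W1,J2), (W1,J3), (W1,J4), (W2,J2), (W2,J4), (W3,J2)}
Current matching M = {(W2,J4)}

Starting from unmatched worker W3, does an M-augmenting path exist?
Yes: W3 → J2

An M-augmenting path alternates non-matching / matching edges, starting and ending at unmatched vertices.
Path: W3 → J2
(J2 is unmatched in M, so the path is augmenting.)
Flipping edges along this path would increase |M| from 1 to 2.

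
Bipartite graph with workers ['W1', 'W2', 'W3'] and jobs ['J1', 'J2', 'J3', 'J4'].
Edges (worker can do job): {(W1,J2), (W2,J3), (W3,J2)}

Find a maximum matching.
Matching: {(W2,J3), (W3,J2)}

Maximum matching (size 2):
  W2 → J3
  W3 → J2

Each worker is assigned to at most one job, and each job to at most one worker.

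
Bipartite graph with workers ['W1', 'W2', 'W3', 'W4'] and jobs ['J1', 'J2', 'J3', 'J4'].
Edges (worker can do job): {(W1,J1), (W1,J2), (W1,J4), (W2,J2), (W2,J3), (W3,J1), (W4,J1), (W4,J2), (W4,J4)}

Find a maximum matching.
Matching: {(W1,J4), (W2,J3), (W3,J1), (W4,J2)}

Maximum matching (size 4):
  W1 → J4
  W2 → J3
  W3 → J1
  W4 → J2

Each worker is assigned to at most one job, and each job to at most one worker.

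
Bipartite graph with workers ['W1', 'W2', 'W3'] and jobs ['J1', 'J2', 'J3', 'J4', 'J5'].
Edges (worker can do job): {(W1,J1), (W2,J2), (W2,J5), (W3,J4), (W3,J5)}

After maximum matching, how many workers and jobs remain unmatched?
Unmatched: 0 workers, 2 jobs

Maximum matching size: 3
Workers: 3 total, 3 matched, 0 unmatched
Jobs: 5 total, 3 matched, 2 unmatched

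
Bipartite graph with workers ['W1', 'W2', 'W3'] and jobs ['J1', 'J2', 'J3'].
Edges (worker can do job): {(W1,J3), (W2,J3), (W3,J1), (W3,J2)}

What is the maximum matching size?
Maximum matching size = 2

Maximum matching: {(W1,J3), (W3,J1)}
Size: 2

This assigns 2 workers to 2 distinct jobs.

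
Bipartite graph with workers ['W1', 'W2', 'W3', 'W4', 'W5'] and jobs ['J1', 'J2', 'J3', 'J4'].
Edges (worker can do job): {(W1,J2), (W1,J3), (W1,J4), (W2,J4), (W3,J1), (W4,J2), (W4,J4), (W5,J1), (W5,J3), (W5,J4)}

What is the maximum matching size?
Maximum matching size = 4

Maximum matching: {(W1,J3), (W3,J1), (W4,J2), (W5,J4)}
Size: 4

This assigns 4 workers to 4 distinct jobs.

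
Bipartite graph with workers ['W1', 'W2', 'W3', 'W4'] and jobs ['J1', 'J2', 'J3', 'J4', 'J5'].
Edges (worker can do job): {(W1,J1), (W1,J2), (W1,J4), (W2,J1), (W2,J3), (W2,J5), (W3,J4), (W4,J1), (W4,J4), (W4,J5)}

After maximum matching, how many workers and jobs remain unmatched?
Unmatched: 0 workers, 1 jobs

Maximum matching size: 4
Workers: 4 total, 4 matched, 0 unmatched
Jobs: 5 total, 4 matched, 1 unmatched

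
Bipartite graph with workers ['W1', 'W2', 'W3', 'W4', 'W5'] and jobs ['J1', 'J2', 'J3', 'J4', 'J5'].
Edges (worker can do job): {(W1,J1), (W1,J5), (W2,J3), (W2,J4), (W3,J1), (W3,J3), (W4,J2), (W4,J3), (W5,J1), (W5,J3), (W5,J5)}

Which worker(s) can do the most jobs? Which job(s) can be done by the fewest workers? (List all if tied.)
Most versatile: W5 (3 jobs); Least covered: J2, J4 (1 workers)

Worker degrees (jobs they can do): W1:2, W2:2, W3:2, W4:2, W5:3
Job degrees (workers who can do it): J1:3, J2:1, J3:4, J4:1, J5:2

Maximum worker degree is 3, achieved by: W5
Minimum job degree is 1, achieved by: J2, J4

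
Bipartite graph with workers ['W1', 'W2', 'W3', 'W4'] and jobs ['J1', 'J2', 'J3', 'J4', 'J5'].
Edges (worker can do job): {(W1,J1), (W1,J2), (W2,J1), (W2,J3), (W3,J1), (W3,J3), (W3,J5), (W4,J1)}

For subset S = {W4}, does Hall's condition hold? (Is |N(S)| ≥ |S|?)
Yes: |N(S)| = 1, |S| = 1

Subset S = {W4}
Neighbors N(S) = {J1}

|N(S)| = 1, |S| = 1
Hall's condition: |N(S)| ≥ |S| is satisfied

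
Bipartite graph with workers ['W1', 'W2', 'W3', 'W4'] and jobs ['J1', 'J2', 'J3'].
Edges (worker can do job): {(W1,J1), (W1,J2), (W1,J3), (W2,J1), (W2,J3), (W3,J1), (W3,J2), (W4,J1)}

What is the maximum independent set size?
Maximum independent set = 4

By König's theorem:
- Min vertex cover = Max matching = 3
- Max independent set = Total vertices - Min vertex cover
- Max independent set = 7 - 3 = 4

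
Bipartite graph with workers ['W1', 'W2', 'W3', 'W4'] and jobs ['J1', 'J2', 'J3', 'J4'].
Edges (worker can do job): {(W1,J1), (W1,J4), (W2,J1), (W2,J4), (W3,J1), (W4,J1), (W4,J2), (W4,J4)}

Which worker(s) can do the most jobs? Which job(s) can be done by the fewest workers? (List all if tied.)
Most versatile: W4 (3 jobs); Least covered: J3 (0 workers)

Worker degrees (jobs they can do): W1:2, W2:2, W3:1, W4:3
Job degrees (workers who can do it): J1:4, J2:1, J3:0, J4:3

Maximum worker degree is 3, achieved by: W4
Minimum job degree is 0, achieved by: J3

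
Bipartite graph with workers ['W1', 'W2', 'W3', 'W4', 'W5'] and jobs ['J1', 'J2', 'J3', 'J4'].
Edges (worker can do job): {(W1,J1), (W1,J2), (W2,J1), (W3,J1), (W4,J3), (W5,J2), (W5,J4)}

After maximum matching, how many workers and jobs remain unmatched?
Unmatched: 1 workers, 0 jobs

Maximum matching size: 4
Workers: 5 total, 4 matched, 1 unmatched
Jobs: 4 total, 4 matched, 0 unmatched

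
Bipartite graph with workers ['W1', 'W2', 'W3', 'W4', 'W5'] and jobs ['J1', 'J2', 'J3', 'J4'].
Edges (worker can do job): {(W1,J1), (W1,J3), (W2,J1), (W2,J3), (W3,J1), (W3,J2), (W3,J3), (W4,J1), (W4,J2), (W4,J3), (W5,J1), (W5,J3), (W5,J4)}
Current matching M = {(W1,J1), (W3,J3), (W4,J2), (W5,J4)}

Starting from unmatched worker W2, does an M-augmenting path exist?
No augmenting path from W2

Alternating search from W2 reaches jobs: {J1, J2, J3}.
Every reachable job is already matched in M, and following those matched edges back to workers exposes no further unvisited jobs.
No M-augmenting path from W2 exists.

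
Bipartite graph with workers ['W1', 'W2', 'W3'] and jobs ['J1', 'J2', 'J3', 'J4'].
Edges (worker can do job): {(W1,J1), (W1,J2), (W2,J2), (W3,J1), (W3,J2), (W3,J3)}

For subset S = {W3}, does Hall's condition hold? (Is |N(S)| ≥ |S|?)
Yes: |N(S)| = 3, |S| = 1

Subset S = {W3}
Neighbors N(S) = {J1, J2, J3}

|N(S)| = 3, |S| = 1
Hall's condition: |N(S)| ≥ |S| is satisfied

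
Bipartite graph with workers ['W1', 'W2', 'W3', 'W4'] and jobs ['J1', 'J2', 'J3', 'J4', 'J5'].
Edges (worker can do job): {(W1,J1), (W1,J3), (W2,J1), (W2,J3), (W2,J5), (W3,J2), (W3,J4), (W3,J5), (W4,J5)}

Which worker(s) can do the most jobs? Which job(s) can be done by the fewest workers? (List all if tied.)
Most versatile: W2, W3 (3 jobs); Least covered: J2, J4 (1 workers)

Worker degrees (jobs they can do): W1:2, W2:3, W3:3, W4:1
Job degrees (workers who can do it): J1:2, J2:1, J3:2, J4:1, J5:3

Maximum worker degree is 3, achieved by: W2, W3
Minimum job degree is 1, achieved by: J2, J4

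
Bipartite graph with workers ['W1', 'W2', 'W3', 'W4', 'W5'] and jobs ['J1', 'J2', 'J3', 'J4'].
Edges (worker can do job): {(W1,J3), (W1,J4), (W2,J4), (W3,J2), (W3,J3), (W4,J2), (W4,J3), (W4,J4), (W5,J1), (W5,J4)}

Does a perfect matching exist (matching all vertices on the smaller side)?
Yes, perfect matching exists (size 4)

Perfect matching: {(W1,J3), (W3,J2), (W4,J4), (W5,J1)}
All 4 vertices on the smaller side are matched.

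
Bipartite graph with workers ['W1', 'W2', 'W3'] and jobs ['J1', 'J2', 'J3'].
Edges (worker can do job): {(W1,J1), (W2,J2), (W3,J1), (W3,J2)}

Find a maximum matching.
Matching: {(W1,J1), (W3,J2)}

Maximum matching (size 2):
  W1 → J1
  W3 → J2

Each worker is assigned to at most one job, and each job to at most one worker.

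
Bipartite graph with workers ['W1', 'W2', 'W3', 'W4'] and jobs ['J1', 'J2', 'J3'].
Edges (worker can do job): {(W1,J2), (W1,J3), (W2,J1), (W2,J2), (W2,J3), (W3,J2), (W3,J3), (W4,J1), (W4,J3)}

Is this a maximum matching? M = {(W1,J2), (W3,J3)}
No, size 2 is not maximum

Proposed matching has size 2.
Maximum matching size for this graph: 3.

This is NOT maximum - can be improved to size 3.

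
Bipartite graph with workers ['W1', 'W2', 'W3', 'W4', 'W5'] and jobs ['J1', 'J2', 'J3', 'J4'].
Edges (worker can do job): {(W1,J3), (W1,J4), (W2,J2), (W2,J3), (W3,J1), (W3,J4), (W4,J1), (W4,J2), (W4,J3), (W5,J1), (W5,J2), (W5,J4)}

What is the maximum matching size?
Maximum matching size = 4

Maximum matching: {(W1,J3), (W3,J4), (W4,J1), (W5,J2)}
Size: 4

This assigns 4 workers to 4 distinct jobs.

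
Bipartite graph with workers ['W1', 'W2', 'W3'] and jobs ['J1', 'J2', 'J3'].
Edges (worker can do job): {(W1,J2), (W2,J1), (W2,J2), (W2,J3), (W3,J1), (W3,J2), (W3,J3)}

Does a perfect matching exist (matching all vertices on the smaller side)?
Yes, perfect matching exists (size 3)

Perfect matching: {(W1,J2), (W2,J3), (W3,J1)}
All 3 vertices on the smaller side are matched.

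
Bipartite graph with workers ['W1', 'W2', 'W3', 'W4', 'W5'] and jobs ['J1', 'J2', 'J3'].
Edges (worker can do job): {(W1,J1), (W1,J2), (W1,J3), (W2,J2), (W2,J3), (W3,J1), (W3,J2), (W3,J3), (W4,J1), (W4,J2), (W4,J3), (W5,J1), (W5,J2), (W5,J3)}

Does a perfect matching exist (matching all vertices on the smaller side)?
Yes, perfect matching exists (size 3)

Perfect matching: {(W3,J3), (W4,J1), (W5,J2)}
All 3 vertices on the smaller side are matched.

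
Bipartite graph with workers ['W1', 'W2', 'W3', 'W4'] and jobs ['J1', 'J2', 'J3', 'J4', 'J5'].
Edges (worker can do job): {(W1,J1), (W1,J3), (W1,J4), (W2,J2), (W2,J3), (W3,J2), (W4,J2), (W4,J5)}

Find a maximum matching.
Matching: {(W1,J4), (W2,J3), (W3,J2), (W4,J5)}

Maximum matching (size 4):
  W1 → J4
  W2 → J3
  W3 → J2
  W4 → J5

Each worker is assigned to at most one job, and each job to at most one worker.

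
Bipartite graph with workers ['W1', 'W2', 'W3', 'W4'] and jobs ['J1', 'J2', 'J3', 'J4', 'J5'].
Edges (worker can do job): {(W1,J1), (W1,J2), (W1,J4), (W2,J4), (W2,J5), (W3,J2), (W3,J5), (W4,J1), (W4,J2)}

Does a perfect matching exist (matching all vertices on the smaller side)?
Yes, perfect matching exists (size 4)

Perfect matching: {(W1,J1), (W2,J4), (W3,J5), (W4,J2)}
All 4 vertices on the smaller side are matched.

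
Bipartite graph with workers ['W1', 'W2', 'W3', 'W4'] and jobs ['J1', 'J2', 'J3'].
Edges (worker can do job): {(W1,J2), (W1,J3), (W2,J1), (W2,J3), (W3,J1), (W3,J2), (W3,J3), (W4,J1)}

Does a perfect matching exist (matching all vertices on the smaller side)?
Yes, perfect matching exists (size 3)

Perfect matching: {(W1,J2), (W3,J3), (W4,J1)}
All 3 vertices on the smaller side are matched.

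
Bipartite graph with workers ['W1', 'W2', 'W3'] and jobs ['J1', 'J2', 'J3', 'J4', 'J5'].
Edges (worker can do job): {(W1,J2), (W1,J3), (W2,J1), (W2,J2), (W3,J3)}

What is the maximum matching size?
Maximum matching size = 3

Maximum matching: {(W1,J2), (W2,J1), (W3,J3)}
Size: 3

This assigns 3 workers to 3 distinct jobs.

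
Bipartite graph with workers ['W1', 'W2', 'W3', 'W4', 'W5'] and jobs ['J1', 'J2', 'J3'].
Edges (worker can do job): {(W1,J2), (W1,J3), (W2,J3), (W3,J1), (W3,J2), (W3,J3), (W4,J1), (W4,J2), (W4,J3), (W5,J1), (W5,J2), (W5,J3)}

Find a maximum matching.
Matching: {(W3,J2), (W4,J3), (W5,J1)}

Maximum matching (size 3):
  W3 → J2
  W4 → J3
  W5 → J1

Each worker is assigned to at most one job, and each job to at most one worker.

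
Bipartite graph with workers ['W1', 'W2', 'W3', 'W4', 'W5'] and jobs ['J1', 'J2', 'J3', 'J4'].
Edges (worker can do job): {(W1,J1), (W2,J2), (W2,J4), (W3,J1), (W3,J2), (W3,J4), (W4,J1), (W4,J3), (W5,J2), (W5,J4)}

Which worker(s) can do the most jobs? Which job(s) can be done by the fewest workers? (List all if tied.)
Most versatile: W3 (3 jobs); Least covered: J3 (1 workers)

Worker degrees (jobs they can do): W1:1, W2:2, W3:3, W4:2, W5:2
Job degrees (workers who can do it): J1:3, J2:3, J3:1, J4:3

Maximum worker degree is 3, achieved by: W3
Minimum job degree is 1, achieved by: J3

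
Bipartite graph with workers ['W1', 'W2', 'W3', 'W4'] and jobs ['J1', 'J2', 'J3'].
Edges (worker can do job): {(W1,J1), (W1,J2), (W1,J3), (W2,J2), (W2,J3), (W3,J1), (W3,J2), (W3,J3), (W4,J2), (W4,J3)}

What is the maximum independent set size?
Maximum independent set = 4

By König's theorem:
- Min vertex cover = Max matching = 3
- Max independent set = Total vertices - Min vertex cover
- Max independent set = 7 - 3 = 4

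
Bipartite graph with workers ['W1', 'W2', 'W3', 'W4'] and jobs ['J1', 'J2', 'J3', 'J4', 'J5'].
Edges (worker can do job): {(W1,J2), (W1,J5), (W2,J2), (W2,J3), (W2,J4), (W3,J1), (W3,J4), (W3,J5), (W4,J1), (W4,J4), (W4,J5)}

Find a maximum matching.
Matching: {(W1,J2), (W2,J3), (W3,J4), (W4,J1)}

Maximum matching (size 4):
  W1 → J2
  W2 → J3
  W3 → J4
  W4 → J1

Each worker is assigned to at most one job, and each job to at most one worker.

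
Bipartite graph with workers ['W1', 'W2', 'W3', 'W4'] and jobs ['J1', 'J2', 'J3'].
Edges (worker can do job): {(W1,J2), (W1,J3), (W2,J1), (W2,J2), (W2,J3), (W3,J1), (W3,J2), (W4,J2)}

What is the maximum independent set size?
Maximum independent set = 4

By König's theorem:
- Min vertex cover = Max matching = 3
- Max independent set = Total vertices - Min vertex cover
- Max independent set = 7 - 3 = 4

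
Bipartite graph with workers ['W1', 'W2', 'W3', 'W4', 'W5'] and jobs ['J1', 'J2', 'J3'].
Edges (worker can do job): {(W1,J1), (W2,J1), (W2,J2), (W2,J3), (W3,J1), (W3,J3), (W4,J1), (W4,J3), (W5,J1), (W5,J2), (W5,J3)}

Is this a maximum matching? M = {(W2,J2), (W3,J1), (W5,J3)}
Yes, size 3 is maximum

Proposed matching has size 3.
Maximum matching size for this graph: 3.

This is a maximum matching.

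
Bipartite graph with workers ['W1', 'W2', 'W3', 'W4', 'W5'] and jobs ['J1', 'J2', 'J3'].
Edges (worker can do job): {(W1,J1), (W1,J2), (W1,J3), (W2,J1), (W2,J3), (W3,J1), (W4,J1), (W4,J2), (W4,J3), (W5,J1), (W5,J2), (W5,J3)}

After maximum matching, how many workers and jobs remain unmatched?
Unmatched: 2 workers, 0 jobs

Maximum matching size: 3
Workers: 5 total, 3 matched, 2 unmatched
Jobs: 3 total, 3 matched, 0 unmatched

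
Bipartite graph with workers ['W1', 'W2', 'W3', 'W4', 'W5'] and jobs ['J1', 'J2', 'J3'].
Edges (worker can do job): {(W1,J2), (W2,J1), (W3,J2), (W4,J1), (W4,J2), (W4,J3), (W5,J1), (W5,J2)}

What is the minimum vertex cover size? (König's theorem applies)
Minimum vertex cover size = 3

By König's theorem: in bipartite graphs,
min vertex cover = max matching = 3

Maximum matching has size 3, so minimum vertex cover also has size 3.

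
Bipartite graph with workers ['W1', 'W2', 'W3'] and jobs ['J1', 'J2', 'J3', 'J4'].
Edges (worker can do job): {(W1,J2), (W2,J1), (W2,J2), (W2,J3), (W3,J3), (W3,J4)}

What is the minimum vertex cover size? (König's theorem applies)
Minimum vertex cover size = 3

By König's theorem: in bipartite graphs,
min vertex cover = max matching = 3

Maximum matching has size 3, so minimum vertex cover also has size 3.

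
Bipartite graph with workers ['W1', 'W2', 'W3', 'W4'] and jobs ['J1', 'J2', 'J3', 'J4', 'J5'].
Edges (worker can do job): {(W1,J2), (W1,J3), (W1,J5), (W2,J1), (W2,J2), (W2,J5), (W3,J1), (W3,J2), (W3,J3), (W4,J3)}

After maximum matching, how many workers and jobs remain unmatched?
Unmatched: 0 workers, 1 jobs

Maximum matching size: 4
Workers: 4 total, 4 matched, 0 unmatched
Jobs: 5 total, 4 matched, 1 unmatched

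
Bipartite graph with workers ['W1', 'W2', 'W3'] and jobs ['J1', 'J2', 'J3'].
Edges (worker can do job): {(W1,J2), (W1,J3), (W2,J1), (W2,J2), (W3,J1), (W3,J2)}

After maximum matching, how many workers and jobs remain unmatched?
Unmatched: 0 workers, 0 jobs

Maximum matching size: 3
Workers: 3 total, 3 matched, 0 unmatched
Jobs: 3 total, 3 matched, 0 unmatched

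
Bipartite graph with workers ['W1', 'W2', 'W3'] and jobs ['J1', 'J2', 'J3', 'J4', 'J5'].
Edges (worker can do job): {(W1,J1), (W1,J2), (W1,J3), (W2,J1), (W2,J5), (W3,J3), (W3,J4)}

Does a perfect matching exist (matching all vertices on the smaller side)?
Yes, perfect matching exists (size 3)

Perfect matching: {(W1,J1), (W2,J5), (W3,J3)}
All 3 vertices on the smaller side are matched.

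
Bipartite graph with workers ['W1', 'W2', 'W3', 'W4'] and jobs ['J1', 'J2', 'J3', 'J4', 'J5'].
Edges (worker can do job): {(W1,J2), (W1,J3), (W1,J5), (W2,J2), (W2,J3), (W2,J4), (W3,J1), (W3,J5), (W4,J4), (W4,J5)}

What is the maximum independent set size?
Maximum independent set = 5

By König's theorem:
- Min vertex cover = Max matching = 4
- Max independent set = Total vertices - Min vertex cover
- Max independent set = 9 - 4 = 5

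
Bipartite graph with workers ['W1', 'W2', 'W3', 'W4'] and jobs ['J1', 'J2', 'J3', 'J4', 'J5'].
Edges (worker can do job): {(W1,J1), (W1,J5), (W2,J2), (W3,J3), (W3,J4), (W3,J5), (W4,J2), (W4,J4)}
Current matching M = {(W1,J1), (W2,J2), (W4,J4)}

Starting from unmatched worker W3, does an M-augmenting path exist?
Yes: W3 → J3

An M-augmenting path alternates non-matching / matching edges, starting and ending at unmatched vertices.
Path: W3 → J3
(J3 is unmatched in M, so the path is augmenting.)
Flipping edges along this path would increase |M| from 3 to 4.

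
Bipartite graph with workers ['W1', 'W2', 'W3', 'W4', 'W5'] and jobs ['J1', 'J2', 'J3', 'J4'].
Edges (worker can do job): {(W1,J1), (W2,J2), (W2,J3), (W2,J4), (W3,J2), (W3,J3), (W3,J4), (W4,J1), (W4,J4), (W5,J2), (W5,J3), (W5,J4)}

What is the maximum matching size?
Maximum matching size = 4

Maximum matching: {(W2,J2), (W3,J3), (W4,J1), (W5,J4)}
Size: 4

This assigns 4 workers to 4 distinct jobs.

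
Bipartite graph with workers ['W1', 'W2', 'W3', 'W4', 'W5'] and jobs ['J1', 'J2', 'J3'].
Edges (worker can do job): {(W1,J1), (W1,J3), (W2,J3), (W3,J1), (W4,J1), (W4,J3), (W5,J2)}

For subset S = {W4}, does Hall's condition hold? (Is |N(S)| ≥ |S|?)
Yes: |N(S)| = 2, |S| = 1

Subset S = {W4}
Neighbors N(S) = {J1, J3}

|N(S)| = 2, |S| = 1
Hall's condition: |N(S)| ≥ |S| is satisfied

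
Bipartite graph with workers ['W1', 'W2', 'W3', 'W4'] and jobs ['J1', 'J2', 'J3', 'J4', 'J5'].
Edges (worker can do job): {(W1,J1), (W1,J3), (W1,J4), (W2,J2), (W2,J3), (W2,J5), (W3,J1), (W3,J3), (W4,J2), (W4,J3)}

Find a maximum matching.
Matching: {(W1,J4), (W2,J5), (W3,J1), (W4,J3)}

Maximum matching (size 4):
  W1 → J4
  W2 → J5
  W3 → J1
  W4 → J3

Each worker is assigned to at most one job, and each job to at most one worker.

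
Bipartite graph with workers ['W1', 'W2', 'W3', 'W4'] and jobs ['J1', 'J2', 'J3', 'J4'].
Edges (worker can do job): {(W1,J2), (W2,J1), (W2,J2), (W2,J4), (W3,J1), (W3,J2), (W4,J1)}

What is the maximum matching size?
Maximum matching size = 3

Maximum matching: {(W2,J4), (W3,J2), (W4,J1)}
Size: 3

This assigns 3 workers to 3 distinct jobs.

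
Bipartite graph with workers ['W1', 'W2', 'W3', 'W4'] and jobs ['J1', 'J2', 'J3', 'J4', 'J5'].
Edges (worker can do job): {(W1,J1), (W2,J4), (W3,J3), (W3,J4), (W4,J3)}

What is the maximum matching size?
Maximum matching size = 3

Maximum matching: {(W1,J1), (W3,J4), (W4,J3)}
Size: 3

This assigns 3 workers to 3 distinct jobs.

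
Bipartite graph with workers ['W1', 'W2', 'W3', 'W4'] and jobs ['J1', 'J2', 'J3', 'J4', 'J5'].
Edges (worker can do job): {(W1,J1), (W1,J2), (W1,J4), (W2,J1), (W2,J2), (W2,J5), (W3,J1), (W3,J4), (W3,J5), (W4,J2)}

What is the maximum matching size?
Maximum matching size = 4

Maximum matching: {(W1,J1), (W2,J5), (W3,J4), (W4,J2)}
Size: 4

This assigns 4 workers to 4 distinct jobs.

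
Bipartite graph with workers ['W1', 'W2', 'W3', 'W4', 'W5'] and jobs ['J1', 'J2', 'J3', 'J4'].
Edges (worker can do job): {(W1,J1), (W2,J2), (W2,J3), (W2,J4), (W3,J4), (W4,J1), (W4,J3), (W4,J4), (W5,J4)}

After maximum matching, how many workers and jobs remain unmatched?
Unmatched: 1 workers, 0 jobs

Maximum matching size: 4
Workers: 5 total, 4 matched, 1 unmatched
Jobs: 4 total, 4 matched, 0 unmatched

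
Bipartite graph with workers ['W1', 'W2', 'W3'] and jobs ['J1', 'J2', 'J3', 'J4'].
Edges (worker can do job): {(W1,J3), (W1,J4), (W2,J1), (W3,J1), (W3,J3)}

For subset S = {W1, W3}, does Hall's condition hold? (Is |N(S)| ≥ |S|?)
Yes: |N(S)| = 3, |S| = 2

Subset S = {W1, W3}
Neighbors N(S) = {J1, J3, J4}

|N(S)| = 3, |S| = 2
Hall's condition: |N(S)| ≥ |S| is satisfied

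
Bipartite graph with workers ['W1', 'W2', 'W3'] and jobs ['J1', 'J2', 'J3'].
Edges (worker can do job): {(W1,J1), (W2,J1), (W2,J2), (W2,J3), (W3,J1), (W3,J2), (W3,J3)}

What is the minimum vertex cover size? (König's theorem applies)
Minimum vertex cover size = 3

By König's theorem: in bipartite graphs,
min vertex cover = max matching = 3

Maximum matching has size 3, so minimum vertex cover also has size 3.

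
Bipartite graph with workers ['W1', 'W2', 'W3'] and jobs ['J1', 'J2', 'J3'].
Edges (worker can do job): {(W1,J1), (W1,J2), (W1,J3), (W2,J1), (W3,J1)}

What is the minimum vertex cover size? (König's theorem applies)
Minimum vertex cover size = 2

By König's theorem: in bipartite graphs,
min vertex cover = max matching = 2

Maximum matching has size 2, so minimum vertex cover also has size 2.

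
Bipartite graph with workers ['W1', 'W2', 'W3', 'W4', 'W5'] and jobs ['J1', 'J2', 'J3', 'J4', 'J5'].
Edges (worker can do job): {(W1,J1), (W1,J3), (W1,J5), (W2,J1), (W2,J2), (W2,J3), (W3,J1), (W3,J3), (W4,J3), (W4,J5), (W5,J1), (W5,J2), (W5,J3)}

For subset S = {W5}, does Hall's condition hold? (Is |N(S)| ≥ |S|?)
Yes: |N(S)| = 3, |S| = 1

Subset S = {W5}
Neighbors N(S) = {J1, J2, J3}

|N(S)| = 3, |S| = 1
Hall's condition: |N(S)| ≥ |S| is satisfied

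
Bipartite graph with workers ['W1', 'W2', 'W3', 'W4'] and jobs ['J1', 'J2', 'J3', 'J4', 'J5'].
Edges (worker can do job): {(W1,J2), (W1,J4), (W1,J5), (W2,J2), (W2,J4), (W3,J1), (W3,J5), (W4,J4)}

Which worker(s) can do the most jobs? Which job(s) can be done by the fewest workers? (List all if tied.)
Most versatile: W1 (3 jobs); Least covered: J3 (0 workers)

Worker degrees (jobs they can do): W1:3, W2:2, W3:2, W4:1
Job degrees (workers who can do it): J1:1, J2:2, J3:0, J4:3, J5:2

Maximum worker degree is 3, achieved by: W1
Minimum job degree is 0, achieved by: J3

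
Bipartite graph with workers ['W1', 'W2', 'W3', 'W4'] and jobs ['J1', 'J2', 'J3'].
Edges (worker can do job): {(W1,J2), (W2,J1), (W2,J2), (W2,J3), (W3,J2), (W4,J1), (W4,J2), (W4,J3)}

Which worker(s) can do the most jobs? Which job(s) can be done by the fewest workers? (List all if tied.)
Most versatile: W2, W4 (3 jobs); Least covered: J1, J3 (2 workers)

Worker degrees (jobs they can do): W1:1, W2:3, W3:1, W4:3
Job degrees (workers who can do it): J1:2, J2:4, J3:2

Maximum worker degree is 3, achieved by: W2, W4
Minimum job degree is 2, achieved by: J1, J3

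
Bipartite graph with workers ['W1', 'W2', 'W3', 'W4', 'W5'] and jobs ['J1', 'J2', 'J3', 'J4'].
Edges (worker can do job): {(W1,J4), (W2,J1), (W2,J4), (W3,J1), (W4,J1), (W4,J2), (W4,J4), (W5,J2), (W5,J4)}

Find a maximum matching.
Matching: {(W3,J1), (W4,J2), (W5,J4)}

Maximum matching (size 3):
  W3 → J1
  W4 → J2
  W5 → J4

Each worker is assigned to at most one job, and each job to at most one worker.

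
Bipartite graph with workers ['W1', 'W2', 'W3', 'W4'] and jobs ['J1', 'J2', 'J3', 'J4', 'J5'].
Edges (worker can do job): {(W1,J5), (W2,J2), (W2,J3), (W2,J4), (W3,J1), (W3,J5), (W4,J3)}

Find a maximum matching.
Matching: {(W1,J5), (W2,J2), (W3,J1), (W4,J3)}

Maximum matching (size 4):
  W1 → J5
  W2 → J2
  W3 → J1
  W4 → J3

Each worker is assigned to at most one job, and each job to at most one worker.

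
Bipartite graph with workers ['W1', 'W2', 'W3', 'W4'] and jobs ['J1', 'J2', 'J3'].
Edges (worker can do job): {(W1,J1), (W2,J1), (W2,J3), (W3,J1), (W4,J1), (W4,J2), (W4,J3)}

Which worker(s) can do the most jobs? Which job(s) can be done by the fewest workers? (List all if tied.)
Most versatile: W4 (3 jobs); Least covered: J2 (1 workers)

Worker degrees (jobs they can do): W1:1, W2:2, W3:1, W4:3
Job degrees (workers who can do it): J1:4, J2:1, J3:2

Maximum worker degree is 3, achieved by: W4
Minimum job degree is 1, achieved by: J2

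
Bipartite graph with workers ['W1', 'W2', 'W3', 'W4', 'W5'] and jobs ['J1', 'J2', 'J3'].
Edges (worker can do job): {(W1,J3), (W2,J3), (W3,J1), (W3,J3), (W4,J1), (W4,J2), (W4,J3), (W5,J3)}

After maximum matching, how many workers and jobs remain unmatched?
Unmatched: 2 workers, 0 jobs

Maximum matching size: 3
Workers: 5 total, 3 matched, 2 unmatched
Jobs: 3 total, 3 matched, 0 unmatched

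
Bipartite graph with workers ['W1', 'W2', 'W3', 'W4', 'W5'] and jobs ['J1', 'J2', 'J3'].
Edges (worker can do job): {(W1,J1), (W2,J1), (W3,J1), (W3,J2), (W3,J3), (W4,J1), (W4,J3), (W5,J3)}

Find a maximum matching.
Matching: {(W3,J2), (W4,J1), (W5,J3)}

Maximum matching (size 3):
  W3 → J2
  W4 → J1
  W5 → J3

Each worker is assigned to at most one job, and each job to at most one worker.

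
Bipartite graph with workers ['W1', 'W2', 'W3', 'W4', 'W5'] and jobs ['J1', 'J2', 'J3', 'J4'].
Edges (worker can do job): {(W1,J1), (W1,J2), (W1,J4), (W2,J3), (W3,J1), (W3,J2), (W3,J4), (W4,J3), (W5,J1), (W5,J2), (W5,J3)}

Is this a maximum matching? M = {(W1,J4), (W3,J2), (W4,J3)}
No, size 3 is not maximum

Proposed matching has size 3.
Maximum matching size for this graph: 4.

This is NOT maximum - can be improved to size 4.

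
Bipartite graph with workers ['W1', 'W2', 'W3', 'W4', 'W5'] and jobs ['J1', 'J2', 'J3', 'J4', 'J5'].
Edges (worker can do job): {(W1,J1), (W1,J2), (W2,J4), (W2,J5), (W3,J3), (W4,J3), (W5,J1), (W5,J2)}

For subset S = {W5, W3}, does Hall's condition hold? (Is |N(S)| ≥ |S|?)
Yes: |N(S)| = 3, |S| = 2

Subset S = {W5, W3}
Neighbors N(S) = {J1, J2, J3}

|N(S)| = 3, |S| = 2
Hall's condition: |N(S)| ≥ |S| is satisfied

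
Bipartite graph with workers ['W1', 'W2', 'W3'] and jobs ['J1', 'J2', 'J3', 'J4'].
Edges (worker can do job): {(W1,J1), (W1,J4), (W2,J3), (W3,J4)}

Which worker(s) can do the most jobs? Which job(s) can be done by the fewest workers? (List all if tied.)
Most versatile: W1 (2 jobs); Least covered: J2 (0 workers)

Worker degrees (jobs they can do): W1:2, W2:1, W3:1
Job degrees (workers who can do it): J1:1, J2:0, J3:1, J4:2

Maximum worker degree is 2, achieved by: W1
Minimum job degree is 0, achieved by: J2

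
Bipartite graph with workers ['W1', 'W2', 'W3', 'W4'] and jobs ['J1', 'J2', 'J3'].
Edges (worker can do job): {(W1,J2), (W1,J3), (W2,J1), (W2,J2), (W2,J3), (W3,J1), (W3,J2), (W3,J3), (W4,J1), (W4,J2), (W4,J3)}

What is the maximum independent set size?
Maximum independent set = 4

By König's theorem:
- Min vertex cover = Max matching = 3
- Max independent set = Total vertices - Min vertex cover
- Max independent set = 7 - 3 = 4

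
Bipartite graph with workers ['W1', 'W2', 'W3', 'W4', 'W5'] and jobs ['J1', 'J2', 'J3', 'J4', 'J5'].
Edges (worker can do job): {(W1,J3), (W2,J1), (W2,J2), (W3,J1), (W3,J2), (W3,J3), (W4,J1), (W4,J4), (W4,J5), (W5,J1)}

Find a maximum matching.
Matching: {(W1,J3), (W3,J2), (W4,J5), (W5,J1)}

Maximum matching (size 4):
  W1 → J3
  W3 → J2
  W4 → J5
  W5 → J1

Each worker is assigned to at most one job, and each job to at most one worker.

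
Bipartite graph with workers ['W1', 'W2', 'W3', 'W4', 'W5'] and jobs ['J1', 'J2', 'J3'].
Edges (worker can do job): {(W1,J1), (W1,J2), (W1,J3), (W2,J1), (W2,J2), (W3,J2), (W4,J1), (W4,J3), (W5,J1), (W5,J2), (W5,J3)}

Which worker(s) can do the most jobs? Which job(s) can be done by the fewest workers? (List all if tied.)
Most versatile: W1, W5 (3 jobs); Least covered: J3 (3 workers)

Worker degrees (jobs they can do): W1:3, W2:2, W3:1, W4:2, W5:3
Job degrees (workers who can do it): J1:4, J2:4, J3:3

Maximum worker degree is 3, achieved by: W1, W5
Minimum job degree is 3, achieved by: J3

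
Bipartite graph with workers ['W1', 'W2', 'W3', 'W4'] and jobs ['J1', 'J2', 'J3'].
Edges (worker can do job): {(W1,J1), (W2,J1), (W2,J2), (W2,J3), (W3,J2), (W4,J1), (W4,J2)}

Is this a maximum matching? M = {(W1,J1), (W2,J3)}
No, size 2 is not maximum

Proposed matching has size 2.
Maximum matching size for this graph: 3.

This is NOT maximum - can be improved to size 3.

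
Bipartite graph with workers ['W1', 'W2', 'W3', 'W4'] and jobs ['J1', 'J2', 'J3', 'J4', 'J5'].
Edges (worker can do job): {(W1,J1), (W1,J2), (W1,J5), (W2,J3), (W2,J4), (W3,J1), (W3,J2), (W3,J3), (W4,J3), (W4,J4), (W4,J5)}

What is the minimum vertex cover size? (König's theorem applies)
Minimum vertex cover size = 4

By König's theorem: in bipartite graphs,
min vertex cover = max matching = 4

Maximum matching has size 4, so minimum vertex cover also has size 4.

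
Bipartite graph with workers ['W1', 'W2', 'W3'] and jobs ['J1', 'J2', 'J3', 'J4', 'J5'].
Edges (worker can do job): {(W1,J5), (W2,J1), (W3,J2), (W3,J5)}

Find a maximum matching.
Matching: {(W1,J5), (W2,J1), (W3,J2)}

Maximum matching (size 3):
  W1 → J5
  W2 → J1
  W3 → J2

Each worker is assigned to at most one job, and each job to at most one worker.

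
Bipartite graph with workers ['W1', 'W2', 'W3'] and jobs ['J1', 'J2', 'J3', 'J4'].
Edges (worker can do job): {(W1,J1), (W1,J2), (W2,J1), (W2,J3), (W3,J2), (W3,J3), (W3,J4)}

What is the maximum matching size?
Maximum matching size = 3

Maximum matching: {(W1,J1), (W2,J3), (W3,J4)}
Size: 3

This assigns 3 workers to 3 distinct jobs.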